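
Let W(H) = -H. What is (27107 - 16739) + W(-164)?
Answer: 10532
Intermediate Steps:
(27107 - 16739) + W(-164) = (27107 - 16739) - 1*(-164) = 10368 + 164 = 10532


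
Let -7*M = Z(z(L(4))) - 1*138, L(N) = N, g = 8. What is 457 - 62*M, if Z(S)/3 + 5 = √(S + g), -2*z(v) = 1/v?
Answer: -6287/7 + 279*√14/14 ≈ -823.58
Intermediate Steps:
z(v) = -1/(2*v)
Z(S) = -15 + 3*√(8 + S) (Z(S) = -15 + 3*√(S + 8) = -15 + 3*√(8 + S))
M = 153/7 - 9*√14/28 (M = -((-15 + 3*√(8 - ½/4)) - 1*138)/7 = -((-15 + 3*√(8 - ½*¼)) - 138)/7 = -((-15 + 3*√(8 - ⅛)) - 138)/7 = -((-15 + 3*√(63/8)) - 138)/7 = -((-15 + 3*(3*√14/4)) - 138)/7 = -((-15 + 9*√14/4) - 138)/7 = -(-153 + 9*√14/4)/7 = 153/7 - 9*√14/28 ≈ 20.654)
457 - 62*M = 457 - 62*(153/7 - 9*√14/28) = 457 + (-9486/7 + 279*√14/14) = -6287/7 + 279*√14/14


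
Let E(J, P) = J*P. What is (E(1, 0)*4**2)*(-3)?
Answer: 0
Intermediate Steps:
(E(1, 0)*4**2)*(-3) = ((1*0)*4**2)*(-3) = (0*16)*(-3) = 0*(-3) = 0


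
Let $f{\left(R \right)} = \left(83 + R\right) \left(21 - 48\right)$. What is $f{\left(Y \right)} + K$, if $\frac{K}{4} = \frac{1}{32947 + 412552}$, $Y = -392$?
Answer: $\frac{3716798161}{445499} \approx 8343.0$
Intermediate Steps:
$f{\left(R \right)} = -2241 - 27 R$ ($f{\left(R \right)} = \left(83 + R\right) \left(-27\right) = -2241 - 27 R$)
$K = \frac{4}{445499}$ ($K = \frac{4}{32947 + 412552} = \frac{4}{445499} \approx 8.9787 \cdot 10^{-6}$)
$f{\left(Y \right)} + K = \left(-2241 - -10584\right) + \frac{4}{445499} = \left(-2241 + 10584\right) + \frac{4}{445499} = 8343 + \frac{4}{445499} = \frac{3716798161}{445499}$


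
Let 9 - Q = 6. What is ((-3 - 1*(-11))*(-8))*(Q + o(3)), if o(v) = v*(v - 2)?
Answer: -384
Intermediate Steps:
Q = 3 (Q = 9 - 1*6 = 9 - 6 = 3)
o(v) = v*(-2 + v)
((-3 - 1*(-11))*(-8))*(Q + o(3)) = ((-3 - 1*(-11))*(-8))*(3 + 3*(-2 + 3)) = ((-3 + 11)*(-8))*(3 + 3*1) = (8*(-8))*(3 + 3) = -64*6 = -384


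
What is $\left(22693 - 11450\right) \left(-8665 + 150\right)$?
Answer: $-95734145$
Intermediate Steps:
$\left(22693 - 11450\right) \left(-8665 + 150\right) = 11243 \left(-8515\right) = -95734145$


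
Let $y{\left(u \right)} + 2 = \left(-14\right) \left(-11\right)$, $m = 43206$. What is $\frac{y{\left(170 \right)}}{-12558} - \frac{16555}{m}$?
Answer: $- \frac{35744167}{90430158} \approx -0.39527$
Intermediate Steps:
$y{\left(u \right)} = 152$ ($y{\left(u \right)} = -2 - -154 = -2 + 154 = 152$)
$\frac{y{\left(170 \right)}}{-12558} - \frac{16555}{m} = \frac{152}{-12558} - \frac{16555}{43206} = 152 \left(- \frac{1}{12558}\right) - \frac{16555}{43206} = - \frac{76}{6279} - \frac{16555}{43206} = - \frac{35744167}{90430158}$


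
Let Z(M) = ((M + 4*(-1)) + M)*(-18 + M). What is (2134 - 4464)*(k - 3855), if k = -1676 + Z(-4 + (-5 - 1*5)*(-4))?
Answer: 10035310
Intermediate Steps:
Z(M) = (-18 + M)*(-4 + 2*M) (Z(M) = ((M - 4) + M)*(-18 + M) = ((-4 + M) + M)*(-18 + M) = (-4 + 2*M)*(-18 + M) = (-18 + M)*(-4 + 2*M))
k = -452 (k = -1676 + (72 - 40*(-4 + (-5 - 1*5)*(-4)) + 2*(-4 + (-5 - 1*5)*(-4))²) = -1676 + (72 - 40*(-4 + (-5 - 5)*(-4)) + 2*(-4 + (-5 - 5)*(-4))²) = -1676 + (72 - 40*(-4 - 10*(-4)) + 2*(-4 - 10*(-4))²) = -1676 + (72 - 40*(-4 + 40) + 2*(-4 + 40)²) = -1676 + (72 - 40*36 + 2*36²) = -1676 + (72 - 1440 + 2*1296) = -1676 + (72 - 1440 + 2592) = -1676 + 1224 = -452)
(2134 - 4464)*(k - 3855) = (2134 - 4464)*(-452 - 3855) = -2330*(-4307) = 10035310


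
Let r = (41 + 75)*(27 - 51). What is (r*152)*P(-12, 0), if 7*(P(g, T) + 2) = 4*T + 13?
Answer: 423168/7 ≈ 60453.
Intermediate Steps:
P(g, T) = -⅐ + 4*T/7 (P(g, T) = -2 + (4*T + 13)/7 = -2 + (13 + 4*T)/7 = -2 + (13/7 + 4*T/7) = -⅐ + 4*T/7)
r = -2784 (r = 116*(-24) = -2784)
(r*152)*P(-12, 0) = (-2784*152)*(-⅐ + (4/7)*0) = -423168*(-⅐ + 0) = -423168*(-⅐) = 423168/7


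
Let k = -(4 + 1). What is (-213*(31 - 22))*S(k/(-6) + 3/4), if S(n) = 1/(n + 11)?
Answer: -23004/151 ≈ -152.34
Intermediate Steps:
k = -5 (k = -1*5 = -5)
S(n) = 1/(11 + n)
(-213*(31 - 22))*S(k/(-6) + 3/4) = (-213*(31 - 22))/(11 + (-5/(-6) + 3/4)) = (-213*9)/(11 + (-5*(-1/6) + 3*(1/4))) = -1917/(11 + (5/6 + 3/4)) = -1917/(11 + 19/12) = -1917/151/12 = -1917*12/151 = -23004/151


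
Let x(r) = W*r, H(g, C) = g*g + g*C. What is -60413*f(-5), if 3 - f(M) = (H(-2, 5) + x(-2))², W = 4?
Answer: 11659709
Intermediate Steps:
H(g, C) = g² + C*g
x(r) = 4*r
f(M) = -193 (f(M) = 3 - (-2*(5 - 2) + 4*(-2))² = 3 - (-2*3 - 8)² = 3 - (-6 - 8)² = 3 - 1*(-14)² = 3 - 1*196 = 3 - 196 = -193)
-60413*f(-5) = -60413*(-193) = 11659709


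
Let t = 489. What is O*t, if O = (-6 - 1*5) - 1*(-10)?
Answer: -489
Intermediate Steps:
O = -1 (O = (-6 - 5) + 10 = -11 + 10 = -1)
O*t = -1*489 = -489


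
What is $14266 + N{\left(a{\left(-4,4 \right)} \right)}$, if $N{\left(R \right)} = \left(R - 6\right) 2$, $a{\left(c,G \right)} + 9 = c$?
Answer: $14228$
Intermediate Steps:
$a{\left(c,G \right)} = -9 + c$
$N{\left(R \right)} = -12 + 2 R$ ($N{\left(R \right)} = \left(-6 + R\right) 2 = -12 + 2 R$)
$14266 + N{\left(a{\left(-4,4 \right)} \right)} = 14266 + \left(-12 + 2 \left(-9 - 4\right)\right) = 14266 + \left(-12 + 2 \left(-13\right)\right) = 14266 - 38 = 14228$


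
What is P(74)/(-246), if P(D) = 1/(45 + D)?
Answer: -1/29274 ≈ -3.4160e-5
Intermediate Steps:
P(74)/(-246) = 1/((45 + 74)*(-246)) = -1/246/119 = (1/119)*(-1/246) = -1/29274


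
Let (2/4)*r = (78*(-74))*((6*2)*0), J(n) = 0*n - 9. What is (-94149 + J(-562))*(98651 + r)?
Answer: -9288780858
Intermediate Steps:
J(n) = -9 (J(n) = 0 - 9 = -9)
r = 0 (r = 2*((78*(-74))*((6*2)*0)) = 2*(-69264*0) = 2*(-5772*0) = 2*0 = 0)
(-94149 + J(-562))*(98651 + r) = (-94149 - 9)*(98651 + 0) = -94158*98651 = -9288780858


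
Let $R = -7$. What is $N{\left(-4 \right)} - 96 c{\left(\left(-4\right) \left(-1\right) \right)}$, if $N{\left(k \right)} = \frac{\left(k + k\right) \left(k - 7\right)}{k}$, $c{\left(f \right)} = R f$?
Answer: $2666$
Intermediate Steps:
$c{\left(f \right)} = - 7 f$
$N{\left(k \right)} = -14 + 2 k$ ($N{\left(k \right)} = \frac{2 k \left(-7 + k\right)}{k} = -14 + 2 k$)
$N{\left(-4 \right)} - 96 c{\left(\left(-4\right) \left(-1\right) \right)} = \left(-14 + 2 \left(-4\right)\right) - 96 \left(- 7 \left(\left(-4\right) \left(-1\right)\right)\right) = \left(-14 - 8\right) - 96 \left(\left(-7\right) 4\right) = -22 - -2688 = -22 + 2688 = 2666$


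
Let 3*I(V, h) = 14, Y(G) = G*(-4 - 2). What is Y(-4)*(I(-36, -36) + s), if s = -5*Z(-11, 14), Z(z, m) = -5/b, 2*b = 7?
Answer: 1984/7 ≈ 283.43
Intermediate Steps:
Y(G) = -6*G (Y(G) = G*(-6) = -6*G)
b = 7/2 (b = (½)*7 = 7/2 ≈ 3.5000)
Z(z, m) = -10/7 (Z(z, m) = -5/7/2 = -5*2/7 = -10/7)
I(V, h) = 14/3 (I(V, h) = (⅓)*14 = 14/3)
s = 50/7 (s = -5*(-10/7) = 50/7 ≈ 7.1429)
Y(-4)*(I(-36, -36) + s) = (-6*(-4))*(14/3 + 50/7) = 24*(248/21) = 1984/7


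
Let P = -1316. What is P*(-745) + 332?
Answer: 980752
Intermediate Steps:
P*(-745) + 332 = -1316*(-745) + 332 = 980420 + 332 = 980752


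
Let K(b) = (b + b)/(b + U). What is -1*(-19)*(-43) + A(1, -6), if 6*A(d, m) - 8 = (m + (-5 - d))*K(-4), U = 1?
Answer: -821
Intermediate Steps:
K(b) = 2*b/(1 + b) (K(b) = (b + b)/(b + 1) = (2*b)/(1 + b) = 2*b/(1 + b))
A(d, m) = -8/9 - 4*d/9 + 4*m/9 (A(d, m) = 4/3 + ((m + (-5 - d))*(2*(-4)/(1 - 4)))/6 = 4/3 + ((-5 + m - d)*(2*(-4)/(-3)))/6 = 4/3 + ((-5 + m - d)*(2*(-4)*(-1/3)))/6 = 4/3 + ((-5 + m - d)*(8/3))/6 = 4/3 + (-40/3 - 8*d/3 + 8*m/3)/6 = 4/3 + (-20/9 - 4*d/9 + 4*m/9) = -8/9 - 4*d/9 + 4*m/9)
-1*(-19)*(-43) + A(1, -6) = -1*(-19)*(-43) + (-8/9 - 4/9*1 + (4/9)*(-6)) = 19*(-43) + (-8/9 - 4/9 - 8/3) = -817 - 4 = -821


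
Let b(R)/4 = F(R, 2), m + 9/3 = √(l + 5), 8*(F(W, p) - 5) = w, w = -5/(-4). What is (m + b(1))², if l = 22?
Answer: 21609/64 + 423*√3/4 ≈ 520.80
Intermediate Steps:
w = 5/4 (w = -5*(-¼) = 5/4 ≈ 1.2500)
F(W, p) = 165/32 (F(W, p) = 5 + (⅛)*(5/4) = 5 + 5/32 = 165/32)
m = -3 + 3*√3 (m = -3 + √(22 + 5) = -3 + √27 = -3 + 3*√3 ≈ 2.1962)
b(R) = 165/8 (b(R) = 4*(165/32) = 165/8)
(m + b(1))² = ((-3 + 3*√3) + 165/8)² = (141/8 + 3*√3)²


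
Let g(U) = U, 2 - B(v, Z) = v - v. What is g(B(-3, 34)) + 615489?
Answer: 615491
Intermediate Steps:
B(v, Z) = 2 (B(v, Z) = 2 - (v - v) = 2 - 1*0 = 2 + 0 = 2)
g(B(-3, 34)) + 615489 = 2 + 615489 = 615491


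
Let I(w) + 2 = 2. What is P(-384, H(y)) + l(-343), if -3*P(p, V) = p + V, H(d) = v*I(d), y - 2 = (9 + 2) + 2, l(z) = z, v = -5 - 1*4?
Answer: -215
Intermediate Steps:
v = -9 (v = -5 - 4 = -9)
y = 15 (y = 2 + ((9 + 2) + 2) = 2 + (11 + 2) = 2 + 13 = 15)
I(w) = 0 (I(w) = -2 + 2 = 0)
H(d) = 0 (H(d) = -9*0 = 0)
P(p, V) = -V/3 - p/3 (P(p, V) = -(p + V)/3 = -(V + p)/3 = -V/3 - p/3)
P(-384, H(y)) + l(-343) = (-⅓*0 - ⅓*(-384)) - 343 = (0 + 128) - 343 = 128 - 343 = -215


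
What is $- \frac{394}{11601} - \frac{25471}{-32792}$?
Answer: $\frac{282569023}{380419992} \approx 0.74278$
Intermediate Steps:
$- \frac{394}{11601} - \frac{25471}{-32792} = \left(-394\right) \frac{1}{11601} - - \frac{25471}{32792} = - \frac{394}{11601} + \frac{25471}{32792} = \frac{282569023}{380419992}$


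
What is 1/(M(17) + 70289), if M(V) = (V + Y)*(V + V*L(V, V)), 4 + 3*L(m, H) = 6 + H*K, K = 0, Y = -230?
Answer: 1/64254 ≈ 1.5563e-5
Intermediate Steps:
L(m, H) = ⅔ (L(m, H) = -4/3 + (6 + H*0)/3 = -4/3 + (6 + 0)/3 = -4/3 + (⅓)*6 = -4/3 + 2 = ⅔)
M(V) = 5*V*(-230 + V)/3 (M(V) = (V - 230)*(V + V*(⅔)) = (-230 + V)*(V + 2*V/3) = (-230 + V)*(5*V/3) = 5*V*(-230 + V)/3)
1/(M(17) + 70289) = 1/((5/3)*17*(-230 + 17) + 70289) = 1/((5/3)*17*(-213) + 70289) = 1/(-6035 + 70289) = 1/64254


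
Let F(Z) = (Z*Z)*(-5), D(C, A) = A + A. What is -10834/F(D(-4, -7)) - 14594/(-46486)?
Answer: 129482861/11389070 ≈ 11.369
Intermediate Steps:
D(C, A) = 2*A
F(Z) = -5*Z² (F(Z) = Z²*(-5) = -5*Z²)
-10834/F(D(-4, -7)) - 14594/(-46486) = -10834/((-5*(2*(-7))²)) - 14594/(-46486) = -10834/((-5*(-14)²)) - 14594*(-1/46486) = -10834/((-5*196)) + 7297/23243 = -10834/(-980) + 7297/23243 = -10834*(-1/980) + 7297/23243 = 5417/490 + 7297/23243 = 129482861/11389070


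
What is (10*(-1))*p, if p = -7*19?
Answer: 1330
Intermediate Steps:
p = -133
(10*(-1))*p = (10*(-1))*(-133) = -10*(-133) = 1330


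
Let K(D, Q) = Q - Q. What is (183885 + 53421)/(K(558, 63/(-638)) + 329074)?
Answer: 118653/164537 ≈ 0.72113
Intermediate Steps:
K(D, Q) = 0
(183885 + 53421)/(K(558, 63/(-638)) + 329074) = (183885 + 53421)/(0 + 329074) = 237306/329074 = 237306*(1/329074) = 118653/164537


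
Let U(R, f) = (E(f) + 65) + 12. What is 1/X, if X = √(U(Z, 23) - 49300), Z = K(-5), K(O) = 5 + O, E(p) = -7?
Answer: -I*√5470/16410 ≈ -0.004507*I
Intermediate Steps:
Z = 0 (Z = 5 - 5 = 0)
U(R, f) = 70 (U(R, f) = (-7 + 65) + 12 = 58 + 12 = 70)
X = 3*I*√5470 (X = √(70 - 49300) = √(-49230) = 3*I*√5470 ≈ 221.88*I)
1/X = 1/(3*I*√5470) = -I*√5470/16410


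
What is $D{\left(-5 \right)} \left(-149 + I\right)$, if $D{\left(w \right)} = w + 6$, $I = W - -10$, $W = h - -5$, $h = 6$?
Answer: $-128$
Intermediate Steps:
$W = 11$ ($W = 6 - -5 = 6 + 5 = 11$)
$I = 21$ ($I = 11 - -10 = 11 + 10 = 21$)
$D{\left(w \right)} = 6 + w$
$D{\left(-5 \right)} \left(-149 + I\right) = \left(6 - 5\right) \left(-149 + 21\right) = 1 \left(-128\right) = -128$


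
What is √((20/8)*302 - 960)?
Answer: I*√205 ≈ 14.318*I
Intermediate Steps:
√((20/8)*302 - 960) = √((20*(⅛))*302 - 960) = √((5/2)*302 - 960) = √(755 - 960) = √(-205) = I*√205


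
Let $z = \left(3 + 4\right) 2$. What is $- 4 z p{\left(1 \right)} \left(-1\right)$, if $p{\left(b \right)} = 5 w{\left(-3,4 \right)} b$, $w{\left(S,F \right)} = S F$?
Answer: $-3360$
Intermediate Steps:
$z = 14$ ($z = 7 \cdot 2 = 14$)
$w{\left(S,F \right)} = F S$
$p{\left(b \right)} = - 60 b$ ($p{\left(b \right)} = 5 \cdot 4 \left(-3\right) b = 5 \left(-12\right) b = - 60 b$)
$- 4 z p{\left(1 \right)} \left(-1\right) = - 4 \cdot 14 \left(\left(-60\right) 1\right) \left(-1\right) = - 4 \cdot 14 \left(-60\right) \left(-1\right) = - 4 \left(\left(-840\right) \left(-1\right)\right) = \left(-4\right) 840 = -3360$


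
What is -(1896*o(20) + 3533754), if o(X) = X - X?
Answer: -3533754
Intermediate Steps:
o(X) = 0
-(1896*o(20) + 3533754) = -(1896*0 + 3533754) = -(0 + 3533754) = -1*3533754 = -3533754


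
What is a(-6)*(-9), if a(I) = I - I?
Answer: 0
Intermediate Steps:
a(I) = 0
a(-6)*(-9) = 0*(-9) = 0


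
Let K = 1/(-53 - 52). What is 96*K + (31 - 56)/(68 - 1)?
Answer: -3019/2345 ≈ -1.2874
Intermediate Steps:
K = -1/105 (K = 1/(-105) = -1/105 ≈ -0.0095238)
96*K + (31 - 56)/(68 - 1) = 96*(-1/105) + (31 - 56)/(68 - 1) = -32/35 - 25/67 = -3019/2345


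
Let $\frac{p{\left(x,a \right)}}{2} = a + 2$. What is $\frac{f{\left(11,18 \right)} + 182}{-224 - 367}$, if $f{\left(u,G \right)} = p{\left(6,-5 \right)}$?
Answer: $- \frac{176}{591} \approx -0.2978$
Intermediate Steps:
$p{\left(x,a \right)} = 4 + 2 a$ ($p{\left(x,a \right)} = 2 \left(a + 2\right) = 2 \left(2 + a\right) = 4 + 2 a$)
$f{\left(u,G \right)} = -6$ ($f{\left(u,G \right)} = 4 + 2 \left(-5\right) = 4 - 10 = -6$)
$\frac{f{\left(11,18 \right)} + 182}{-224 - 367} = \frac{-6 + 182}{-224 - 367} = \frac{176}{-591} = 176 \left(- \frac{1}{591}\right) = - \frac{176}{591}$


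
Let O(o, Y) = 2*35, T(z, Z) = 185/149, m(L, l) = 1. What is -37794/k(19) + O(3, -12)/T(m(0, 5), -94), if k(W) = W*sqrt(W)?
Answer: 2086/37 - 37794*sqrt(19)/361 ≈ -399.97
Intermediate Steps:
T(z, Z) = 185/149 (T(z, Z) = 185*(1/149) = 185/149)
k(W) = W**(3/2)
O(o, Y) = 70
-37794/k(19) + O(3, -12)/T(m(0, 5), -94) = -37794*sqrt(19)/361 + 70/(185/149) = -37794*sqrt(19)/361 + 70*(149/185) = -37794*sqrt(19)/361 + 2086/37 = 2086/37 - 37794*sqrt(19)/361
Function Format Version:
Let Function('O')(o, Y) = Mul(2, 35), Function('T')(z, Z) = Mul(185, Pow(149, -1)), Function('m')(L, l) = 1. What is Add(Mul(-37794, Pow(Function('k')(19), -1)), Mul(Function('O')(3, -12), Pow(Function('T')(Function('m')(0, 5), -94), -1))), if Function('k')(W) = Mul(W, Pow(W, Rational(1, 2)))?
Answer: Add(Rational(2086, 37), Mul(Rational(-37794, 361), Pow(19, Rational(1, 2)))) ≈ -399.97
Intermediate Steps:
Function('T')(z, Z) = Rational(185, 149) (Function('T')(z, Z) = Mul(185, Rational(1, 149)) = Rational(185, 149))
Function('k')(W) = Pow(W, Rational(3, 2))
Function('O')(o, Y) = 70
Add(Mul(-37794, Pow(Function('k')(19), -1)), Mul(Function('O')(3, -12), Pow(Function('T')(Function('m')(0, 5), -94), -1))) = Add(Mul(-37794, Pow(Pow(19, Rational(3, 2)), -1)), Mul(70, Pow(Rational(185, 149), -1))) = Add(Mul(-37794, Pow(Mul(19, Pow(19, Rational(1, 2))), -1)), Mul(70, Rational(149, 185))) = Add(Mul(-37794, Mul(Rational(1, 361), Pow(19, Rational(1, 2)))), Rational(2086, 37)) = Add(Mul(Rational(-37794, 361), Pow(19, Rational(1, 2))), Rational(2086, 37)) = Add(Rational(2086, 37), Mul(Rational(-37794, 361), Pow(19, Rational(1, 2))))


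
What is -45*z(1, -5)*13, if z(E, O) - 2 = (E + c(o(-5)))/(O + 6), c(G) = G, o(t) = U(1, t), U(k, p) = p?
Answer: 1170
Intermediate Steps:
o(t) = t
z(E, O) = 2 + (-5 + E)/(6 + O) (z(E, O) = 2 + (E - 5)/(O + 6) = 2 + (-5 + E)/(6 + O))
-45*z(1, -5)*13 = -45*(7 + 1 + 2*(-5))/(6 - 5)*13 = -45*(7 + 1 - 10)/1*13 = -45*(-2)*13 = 90*13 = 1170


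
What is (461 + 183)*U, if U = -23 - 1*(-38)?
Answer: 9660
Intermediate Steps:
U = 15 (U = -23 + 38 = 15)
(461 + 183)*U = (461 + 183)*15 = 644*15 = 9660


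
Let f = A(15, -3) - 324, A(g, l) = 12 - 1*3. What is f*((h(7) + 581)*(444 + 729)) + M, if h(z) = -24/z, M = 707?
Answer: -213409048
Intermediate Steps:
A(g, l) = 9 (A(g, l) = 12 - 3 = 9)
f = -315 (f = 9 - 324 = -315)
f*((h(7) + 581)*(444 + 729)) + M = -315*(-24/7 + 581)*(444 + 729) + 707 = -315*(-24*1/7 + 581)*1173 + 707 = -315*(-24/7 + 581)*1173 + 707 = -181935*1173 + 707 = -315*4742439/7 + 707 = -213409755 + 707 = -213409048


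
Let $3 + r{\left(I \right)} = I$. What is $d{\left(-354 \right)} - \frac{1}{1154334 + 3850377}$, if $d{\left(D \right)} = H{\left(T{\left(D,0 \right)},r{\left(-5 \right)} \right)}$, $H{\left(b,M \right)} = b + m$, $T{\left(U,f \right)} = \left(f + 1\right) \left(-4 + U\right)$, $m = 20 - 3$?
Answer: $- \frac{1706606452}{5004711} \approx -341.0$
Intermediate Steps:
$r{\left(I \right)} = -3 + I$
$m = 17$
$T{\left(U,f \right)} = \left(1 + f\right) \left(-4 + U\right)$
$H{\left(b,M \right)} = 17 + b$ ($H{\left(b,M \right)} = b + 17 = 17 + b$)
$d{\left(D \right)} = 13 + D$ ($d{\left(D \right)} = 17 + \left(-4 + D - 0 + D 0\right) = 17 + \left(-4 + D + 0 + 0\right) = 17 + \left(-4 + D\right) = 13 + D$)
$d{\left(-354 \right)} - \frac{1}{1154334 + 3850377} = \left(13 - 354\right) - \frac{1}{1154334 + 3850377} = -341 - \frac{1}{5004711} = - \frac{1706606452}{5004711}$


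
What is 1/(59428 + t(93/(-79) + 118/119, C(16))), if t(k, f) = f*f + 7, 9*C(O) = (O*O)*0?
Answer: 1/59435 ≈ 1.6825e-5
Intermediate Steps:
C(O) = 0 (C(O) = ((O*O)*0)/9 = (O**2*0)/9 = (1/9)*0 = 0)
t(k, f) = 7 + f**2 (t(k, f) = f**2 + 7 = 7 + f**2)
1/(59428 + t(93/(-79) + 118/119, C(16))) = 1/(59428 + (7 + 0**2)) = 1/(59428 + (7 + 0)) = 1/(59428 + 7) = 1/59435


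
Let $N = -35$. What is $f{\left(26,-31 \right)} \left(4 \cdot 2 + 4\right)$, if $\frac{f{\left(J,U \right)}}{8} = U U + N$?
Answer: $88896$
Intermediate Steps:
$f{\left(J,U \right)} = -280 + 8 U^{2}$ ($f{\left(J,U \right)} = 8 \left(U U - 35\right) = 8 \left(U^{2} - 35\right) = 8 \left(-35 + U^{2}\right) = -280 + 8 U^{2}$)
$f{\left(26,-31 \right)} \left(4 \cdot 2 + 4\right) = \left(-280 + 8 \left(-31\right)^{2}\right) \left(4 \cdot 2 + 4\right) = \left(-280 + 8 \cdot 961\right) \left(8 + 4\right) = \left(-280 + 7688\right) 12 = 7408 \cdot 12 = 88896$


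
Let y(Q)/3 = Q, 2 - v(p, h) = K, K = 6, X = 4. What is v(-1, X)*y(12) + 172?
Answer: 28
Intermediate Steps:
v(p, h) = -4 (v(p, h) = 2 - 1*6 = 2 - 6 = -4)
y(Q) = 3*Q
v(-1, X)*y(12) + 172 = -12*12 + 172 = -4*36 + 172 = -144 + 172 = 28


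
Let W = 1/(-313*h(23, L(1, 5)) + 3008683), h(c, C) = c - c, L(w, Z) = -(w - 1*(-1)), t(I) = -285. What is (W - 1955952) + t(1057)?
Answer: -5885697005870/3008683 ≈ -1.9562e+6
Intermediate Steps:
L(w, Z) = -1 - w (L(w, Z) = -(w + 1) = -(1 + w) = -1 - w)
h(c, C) = 0
W = 1/3008683 (W = 1/(-313*0 + 3008683) = 1/(0 + 3008683) = 1/3008683 ≈ 3.3237e-7)
(W - 1955952) + t(1057) = (1/3008683 - 1955952) - 285 = -5884839531215/3008683 - 285 = -5885697005870/3008683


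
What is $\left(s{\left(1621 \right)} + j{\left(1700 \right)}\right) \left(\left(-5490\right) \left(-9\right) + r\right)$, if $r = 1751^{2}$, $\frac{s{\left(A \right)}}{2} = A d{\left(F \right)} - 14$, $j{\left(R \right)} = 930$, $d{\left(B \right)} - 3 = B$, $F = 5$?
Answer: $83611400418$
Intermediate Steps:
$d{\left(B \right)} = 3 + B$
$s{\left(A \right)} = -28 + 16 A$ ($s{\left(A \right)} = 2 \left(A \left(3 + 5\right) - 14\right) = 2 \left(A 8 - 14\right) = 2 \left(8 A - 14\right) = 2 \left(-14 + 8 A\right) = -28 + 16 A$)
$r = 3066001$
$\left(s{\left(1621 \right)} + j{\left(1700 \right)}\right) \left(\left(-5490\right) \left(-9\right) + r\right) = \left(\left(-28 + 16 \cdot 1621\right) + 930\right) \left(\left(-5490\right) \left(-9\right) + 3066001\right) = \left(\left(-28 + 25936\right) + 930\right) \left(49410 + 3066001\right) = \left(25908 + 930\right) 3115411 = 26838 \cdot 3115411 = 83611400418$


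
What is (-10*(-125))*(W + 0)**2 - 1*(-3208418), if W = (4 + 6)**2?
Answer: 15708418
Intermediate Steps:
W = 100 (W = 10**2 = 100)
(-10*(-125))*(W + 0)**2 - 1*(-3208418) = (-10*(-125))*(100 + 0)**2 - 1*(-3208418) = 1250*100**2 + 3208418 = 1250*10000 + 3208418 = 12500000 + 3208418 = 15708418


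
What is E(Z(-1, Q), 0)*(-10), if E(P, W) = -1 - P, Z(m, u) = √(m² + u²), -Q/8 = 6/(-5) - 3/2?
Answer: 10 + 2*√11689 ≈ 226.23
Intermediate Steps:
Q = 108/5 (Q = -8*(6/(-5) - 3/2) = -8*(6*(-⅕) - 3*½) = -8*(-6/5 - 3/2) = -8*(-27/10) = 108/5 ≈ 21.600)
E(Z(-1, Q), 0)*(-10) = (-1 - √((-1)² + (108/5)²))*(-10) = (-1 - √(1 + 11664/25))*(-10) = (-1 - √(11689/25))*(-10) = (-1 - √11689/5)*(-10) = 10 + 2*√11689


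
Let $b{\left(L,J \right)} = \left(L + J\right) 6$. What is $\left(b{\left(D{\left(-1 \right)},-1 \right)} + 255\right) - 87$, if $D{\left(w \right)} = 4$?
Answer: $186$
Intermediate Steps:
$b{\left(L,J \right)} = 6 J + 6 L$ ($b{\left(L,J \right)} = \left(J + L\right) 6 = 6 J + 6 L$)
$\left(b{\left(D{\left(-1 \right)},-1 \right)} + 255\right) - 87 = \left(\left(6 \left(-1\right) + 6 \cdot 4\right) + 255\right) - 87 = \left(\left(-6 + 24\right) + 255\right) - 87 = \left(18 + 255\right) - 87 = 273 - 87 = 186$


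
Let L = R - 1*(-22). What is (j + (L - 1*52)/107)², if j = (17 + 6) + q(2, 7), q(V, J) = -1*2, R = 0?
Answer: 4915089/11449 ≈ 429.30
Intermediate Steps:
q(V, J) = -2
L = 22 (L = 0 - 1*(-22) = 0 + 22 = 22)
j = 21 (j = (17 + 6) - 2 = 23 - 2 = 21)
(j + (L - 1*52)/107)² = (21 + (22 - 1*52)/107)² = (21 + (22 - 52)*(1/107))² = (21 - 30*1/107)² = (21 - 30/107)² = (2217/107)² = 4915089/11449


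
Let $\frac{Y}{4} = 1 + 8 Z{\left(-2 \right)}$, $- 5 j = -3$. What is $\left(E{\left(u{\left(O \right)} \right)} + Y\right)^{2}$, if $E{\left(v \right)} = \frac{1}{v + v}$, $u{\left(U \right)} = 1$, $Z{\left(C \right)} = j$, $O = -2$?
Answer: $\frac{56169}{100} \approx 561.69$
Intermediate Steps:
$j = \frac{3}{5}$ ($j = \left(- \frac{1}{5}\right) \left(-3\right) = \frac{3}{5} \approx 0.6$)
$Z{\left(C \right)} = \frac{3}{5}$
$Y = \frac{116}{5}$ ($Y = 4 \left(1 + 8 \cdot \frac{3}{5}\right) = 4 \left(1 + \frac{24}{5}\right) = 4 \cdot \frac{29}{5} = \frac{116}{5} \approx 23.2$)
$E{\left(v \right)} = \frac{1}{2 v}$
$\left(E{\left(u{\left(O \right)} \right)} + Y\right)^{2} = \left(\frac{1}{2 \cdot 1} + \frac{116}{5}\right)^{2} = \left(\frac{1}{2} \cdot 1 + \frac{116}{5}\right)^{2} = \left(\frac{1}{2} + \frac{116}{5}\right)^{2} = \left(\frac{237}{10}\right)^{2} = \frac{56169}{100}$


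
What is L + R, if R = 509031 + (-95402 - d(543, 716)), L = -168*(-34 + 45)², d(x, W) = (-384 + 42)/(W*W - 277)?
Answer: 22391019269/56931 ≈ 3.9330e+5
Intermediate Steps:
d(x, W) = -342/(-277 + W²) (d(x, W) = -342/(W² - 277) = -342/(-277 + W²))
L = -20328 (L = -168*11² = -168*121 = -20328)
R = 23548312637/56931 (R = 509031 + (-95402 - (-342)/(-277 + 716²)) = 509031 + (-95402 - (-342)/(-277 + 512656)) = 509031 + (-95402 - (-342)/512379) = 509031 + (-95402 - 1*(-38/56931)) = 509031 + (-95402 + 38/56931) = 509031 - 5431331224/56931 = 23548312637/56931 ≈ 4.1363e+5)
L + R = -20328 + 23548312637/56931 = 22391019269/56931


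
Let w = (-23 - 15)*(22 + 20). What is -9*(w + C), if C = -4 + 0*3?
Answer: 14400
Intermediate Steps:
C = -4 (C = -4 + 0 = -4)
w = -1596 (w = -38*42 = -1596)
-9*(w + C) = -9*(-1596 - 4) = -9*(-1600) = 14400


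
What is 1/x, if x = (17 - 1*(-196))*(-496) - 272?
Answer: -1/105920 ≈ -9.4411e-6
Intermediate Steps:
x = -105920 (x = (17 + 196)*(-496) - 272 = 213*(-496) - 272 = -105648 - 272 = -105920)
1/x = 1/(-105920) = -1/105920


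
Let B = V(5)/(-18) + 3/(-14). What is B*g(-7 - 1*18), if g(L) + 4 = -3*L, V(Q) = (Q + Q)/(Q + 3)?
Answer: -10153/504 ≈ -20.145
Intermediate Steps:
V(Q) = 2*Q/(3 + Q) (V(Q) = (2*Q)/(3 + Q) = 2*Q/(3 + Q))
g(L) = -4 - 3*L
B = -143/504 (B = (2*5/(3 + 5))/(-18) + 3/(-14) = (2*5/8)*(-1/18) + 3*(-1/14) = (2*5*(⅛))*(-1/18) - 3/14 = (5/4)*(-1/18) - 3/14 = -5/72 - 3/14 = -143/504 ≈ -0.28373)
B*g(-7 - 1*18) = -143*(-4 - 3*(-7 - 1*18))/504 = -143*(-4 - 3*(-7 - 18))/504 = -143*(-4 - 3*(-25))/504 = -143*(-4 + 75)/504 = -143/504*71 = -10153/504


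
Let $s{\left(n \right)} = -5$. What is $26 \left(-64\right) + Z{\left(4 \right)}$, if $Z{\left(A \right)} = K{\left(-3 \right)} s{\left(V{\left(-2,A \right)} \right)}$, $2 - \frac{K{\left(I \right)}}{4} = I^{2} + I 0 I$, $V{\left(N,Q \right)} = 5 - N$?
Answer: $-1524$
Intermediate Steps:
$K{\left(I \right)} = 8 - 4 I^{2}$ ($K{\left(I \right)} = 8 - 4 \left(I^{2} + I 0 I\right) = 8 - 4 \left(I^{2} + I 0\right) = 8 - 4 \left(I^{2} + 0\right) = 8 - 4 I^{2}$)
$Z{\left(A \right)} = 140$ ($Z{\left(A \right)} = \left(8 - 4 \left(-3\right)^{2}\right) \left(-5\right) = \left(8 - 36\right) \left(-5\right) = \left(-28\right) \left(-5\right) = 140$)
$26 \left(-64\right) + Z{\left(4 \right)} = 26 \left(-64\right) + 140 = -1664 + 140 = -1524$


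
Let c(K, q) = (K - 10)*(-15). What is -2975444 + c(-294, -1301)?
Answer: -2970884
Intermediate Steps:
c(K, q) = 150 - 15*K (c(K, q) = (-10 + K)*(-15) = 150 - 15*K)
-2975444 + c(-294, -1301) = -2975444 + (150 - 15*(-294)) = -2975444 + (150 + 4410) = -2975444 + 4560 = -2970884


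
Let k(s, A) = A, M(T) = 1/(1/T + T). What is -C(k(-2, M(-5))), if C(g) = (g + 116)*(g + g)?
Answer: 15055/338 ≈ 44.541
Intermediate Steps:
M(T) = 1/(T + 1/T) (M(T) = 1/(1/T + T) = 1/(T + 1/T))
C(g) = 2*g*(116 + g) (C(g) = (116 + g)*(2*g) = 2*g*(116 + g))
-C(k(-2, M(-5))) = -2*(-5/(1 + (-5)²))*(116 - 5/(1 + (-5)²)) = -2*(-5/(1 + 25))*(116 - 5/(1 + 25)) = -2*(-5/26)*(116 - 5/26) = -2*(-5*1/26)*(116 - 5*1/26) = -2*(-5)*(116 - 5/26)/26 = -2*(-5)*3011/(26*26) = -1*(-15055/338) = 15055/338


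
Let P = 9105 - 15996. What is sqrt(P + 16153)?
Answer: sqrt(9262) ≈ 96.239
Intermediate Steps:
P = -6891
sqrt(P + 16153) = sqrt(-6891 + 16153) = sqrt(9262)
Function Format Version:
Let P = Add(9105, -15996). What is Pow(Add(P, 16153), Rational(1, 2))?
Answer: Pow(9262, Rational(1, 2)) ≈ 96.239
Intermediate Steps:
P = -6891
Pow(Add(P, 16153), Rational(1, 2)) = Pow(Add(-6891, 16153), Rational(1, 2)) = Pow(9262, Rational(1, 2))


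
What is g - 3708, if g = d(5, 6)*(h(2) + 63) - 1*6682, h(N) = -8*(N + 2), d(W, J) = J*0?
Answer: -10390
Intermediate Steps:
d(W, J) = 0
h(N) = -16 - 8*N (h(N) = -8*(2 + N) = -16 - 8*N)
g = -6682 (g = 0*((-16 - 8*2) + 63) - 1*6682 = 0*((-16 - 16) + 63) - 6682 = 0*(-32 + 63) - 6682 = 0*31 - 6682 = 0 - 6682 = -6682)
g - 3708 = -6682 - 3708 = -10390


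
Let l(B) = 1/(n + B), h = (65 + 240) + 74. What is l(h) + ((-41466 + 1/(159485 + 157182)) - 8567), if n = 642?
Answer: -16176519493543/323317007 ≈ -50033.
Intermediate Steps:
h = 379 (h = 305 + 74 = 379)
l(B) = 1/(642 + B)
l(h) + ((-41466 + 1/(159485 + 157182)) - 8567) = 1/(642 + 379) + ((-41466 + 1/(159485 + 157182)) - 8567) = 1/1021 + ((-41466 + 1/316667) - 8567) = 1/1021 + (-13130913821/316667 - 8567) = 1/1021 - 15843800010/316667 = -16176519493543/323317007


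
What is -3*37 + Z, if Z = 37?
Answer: -74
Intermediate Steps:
-3*37 + Z = -3*37 + 37 = -111 + 37 = -74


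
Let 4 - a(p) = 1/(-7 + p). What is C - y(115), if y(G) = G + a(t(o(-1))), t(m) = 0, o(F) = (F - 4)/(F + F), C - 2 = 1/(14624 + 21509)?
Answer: -29629053/252931 ≈ -117.14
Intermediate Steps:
C = 72267/36133 (C = 2 + 1/(14624 + 21509) = 2 + 1/36133 = 72267/36133 ≈ 2.0000)
o(F) = (-4 + F)/(2*F) (o(F) = (-4 + F)/((2*F)) = (-4 + F)*(1/(2*F)) = (-4 + F)/(2*F))
a(p) = 4 - 1/(-7 + p)
y(G) = 29/7 + G (y(G) = G + (-29 + 4*0)/(-7 + 0) = G + (-29 + 0)/(-7) = G - ⅐*(-29) = G + 29/7 = 29/7 + G)
C - y(115) = 72267/36133 - (29/7 + 115) = 72267/36133 - 1*834/7 = 72267/36133 - 834/7 = -29629053/252931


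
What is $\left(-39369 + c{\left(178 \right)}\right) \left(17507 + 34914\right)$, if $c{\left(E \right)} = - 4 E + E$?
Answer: $-2091755163$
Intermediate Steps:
$c{\left(E \right)} = - 3 E$
$\left(-39369 + c{\left(178 \right)}\right) \left(17507 + 34914\right) = \left(-39369 - 534\right) \left(17507 + 34914\right) = \left(-39369 - 534\right) 52421 = \left(-39903\right) 52421 = -2091755163$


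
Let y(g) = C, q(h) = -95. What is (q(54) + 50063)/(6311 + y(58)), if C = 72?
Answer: 49968/6383 ≈ 7.8283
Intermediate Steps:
y(g) = 72
(q(54) + 50063)/(6311 + y(58)) = (-95 + 50063)/(6311 + 72) = 49968/6383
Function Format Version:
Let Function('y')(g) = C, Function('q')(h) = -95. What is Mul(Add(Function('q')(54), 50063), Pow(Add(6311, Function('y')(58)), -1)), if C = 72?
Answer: Rational(49968, 6383) ≈ 7.8283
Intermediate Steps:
Function('y')(g) = 72
Mul(Add(Function('q')(54), 50063), Pow(Add(6311, Function('y')(58)), -1)) = Mul(Add(-95, 50063), Pow(Add(6311, 72), -1)) = Mul(49968, Pow(6383, -1)) = Mul(49968, Rational(1, 6383)) = Rational(49968, 6383)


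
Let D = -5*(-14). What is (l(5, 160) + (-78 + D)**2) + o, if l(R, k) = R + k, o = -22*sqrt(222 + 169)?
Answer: 229 - 22*sqrt(391) ≈ -206.02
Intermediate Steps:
D = 70
o = -22*sqrt(391) ≈ -435.02
(l(5, 160) + (-78 + D)**2) + o = ((5 + 160) + (-78 + 70)**2) - 22*sqrt(391) = (165 + (-8)**2) - 22*sqrt(391) = (165 + 64) - 22*sqrt(391) = 229 - 22*sqrt(391)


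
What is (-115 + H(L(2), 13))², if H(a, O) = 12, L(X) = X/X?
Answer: 10609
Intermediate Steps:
L(X) = 1
(-115 + H(L(2), 13))² = (-115 + 12)² = (-103)² = 10609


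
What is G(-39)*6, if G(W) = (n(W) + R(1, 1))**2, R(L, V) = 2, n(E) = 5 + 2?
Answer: 486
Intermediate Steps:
n(E) = 7
G(W) = 81 (G(W) = (7 + 2)**2 = 9**2 = 81)
G(-39)*6 = 81*6 = 486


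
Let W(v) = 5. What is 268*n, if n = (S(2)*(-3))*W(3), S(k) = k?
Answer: -8040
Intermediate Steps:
n = -30 (n = (2*(-3))*5 = -6*5 = -30)
268*n = 268*(-30) = -8040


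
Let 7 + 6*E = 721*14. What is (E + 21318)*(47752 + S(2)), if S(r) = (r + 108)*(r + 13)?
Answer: 3408614495/3 ≈ 1.1362e+9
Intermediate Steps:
S(r) = (13 + r)*(108 + r) (S(r) = (108 + r)*(13 + r) = (13 + r)*(108 + r))
E = 10087/6 (E = -7/6 + (721*14)/6 = -7/6 + (⅙)*10094 = -7/6 + 5047/3 = 10087/6 ≈ 1681.2)
(E + 21318)*(47752 + S(2)) = (10087/6 + 21318)*(47752 + (1404 + 2² + 121*2)) = 137995*(47752 + (1404 + 4 + 242))/6 = 137995*(47752 + 1650)/6 = (137995/6)*49402 = 3408614495/3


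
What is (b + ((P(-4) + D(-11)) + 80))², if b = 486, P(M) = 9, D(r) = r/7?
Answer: 16112196/49 ≈ 3.2882e+5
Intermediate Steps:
D(r) = r/7 (D(r) = r*(⅐) = r/7)
(b + ((P(-4) + D(-11)) + 80))² = (486 + ((9 + (⅐)*(-11)) + 80))² = (486 + ((9 - 11/7) + 80))² = (486 + (52/7 + 80))² = (486 + 612/7)² = (4014/7)² = 16112196/49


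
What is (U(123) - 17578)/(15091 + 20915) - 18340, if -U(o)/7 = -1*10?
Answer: -110061258/6001 ≈ -18341.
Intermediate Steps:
U(o) = 70 (U(o) = -(-7)*10 = -7*(-10) = 70)
(U(123) - 17578)/(15091 + 20915) - 18340 = (70 - 17578)/(15091 + 20915) - 18340 = -17508/36006 - 18340 = -17508*1/36006 - 18340 = -2918/6001 - 18340 = -110061258/6001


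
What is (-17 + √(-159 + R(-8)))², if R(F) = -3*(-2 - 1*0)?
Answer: 136 - 102*I*√17 ≈ 136.0 - 420.56*I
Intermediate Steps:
R(F) = 6 (R(F) = -3*(-2 + 0) = -3*(-2) = 6)
(-17 + √(-159 + R(-8)))² = (-17 + √(-159 + 6))² = (-17 + √(-153))² = (-17 + 3*I*√17)²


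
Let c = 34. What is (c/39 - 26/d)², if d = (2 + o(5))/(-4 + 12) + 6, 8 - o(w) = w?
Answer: 39816100/4272489 ≈ 9.3192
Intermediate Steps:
o(w) = 8 - w
d = 53/8 (d = (2 + (8 - 1*5))/(-4 + 12) + 6 = (2 + (8 - 5))/8 + 6 = (2 + 3)*(⅛) + 6 = 5*(⅛) + 6 = 5/8 + 6 = 53/8 ≈ 6.6250)
(c/39 - 26/d)² = (34/39 - 26/53/8)² = (34*(1/39) - 26*8/53)² = (34/39 - 208/53)² = (-6310/2067)² = 39816100/4272489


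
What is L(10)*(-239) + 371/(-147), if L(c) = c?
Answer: -50243/21 ≈ -2392.5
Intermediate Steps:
L(10)*(-239) + 371/(-147) = 10*(-239) + 371/(-147) = -2390 + 371*(-1/147) = -2390 - 53/21 = -50243/21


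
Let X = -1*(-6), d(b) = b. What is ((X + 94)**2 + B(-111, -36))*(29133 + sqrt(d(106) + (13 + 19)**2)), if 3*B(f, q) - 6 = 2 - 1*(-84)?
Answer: 292223412 + 30092*sqrt(1130)/3 ≈ 2.9256e+8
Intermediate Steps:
B(f, q) = 92/3 (B(f, q) = 2 + (2 - 1*(-84))/3 = 2 + (2 + 84)/3 = 2 + (1/3)*86 = 2 + 86/3 = 92/3)
X = 6
((X + 94)**2 + B(-111, -36))*(29133 + sqrt(d(106) + (13 + 19)**2)) = ((6 + 94)**2 + 92/3)*(29133 + sqrt(106 + (13 + 19)**2)) = (100**2 + 92/3)*(29133 + sqrt(106 + 32**2)) = (10000 + 92/3)*(29133 + sqrt(106 + 1024)) = 30092*(29133 + sqrt(1130))/3 = 292223412 + 30092*sqrt(1130)/3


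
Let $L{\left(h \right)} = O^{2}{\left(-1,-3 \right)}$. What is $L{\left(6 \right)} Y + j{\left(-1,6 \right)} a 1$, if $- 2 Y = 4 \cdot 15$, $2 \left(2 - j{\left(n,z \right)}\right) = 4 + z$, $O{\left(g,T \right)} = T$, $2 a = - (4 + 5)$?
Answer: $- \frac{513}{2} \approx -256.5$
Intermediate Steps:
$a = - \frac{9}{2}$ ($a = \frac{\left(-1\right) \left(4 + 5\right)}{2} = \frac{\left(-1\right) 9}{2} = \frac{1}{2} \left(-9\right) = - \frac{9}{2} \approx -4.5$)
$j{\left(n,z \right)} = - \frac{z}{2}$ ($j{\left(n,z \right)} = 2 - \frac{4 + z}{2} = 2 - \left(2 + \frac{z}{2}\right) = - \frac{z}{2}$)
$Y = -30$ ($Y = - \frac{4 \cdot 15}{2} = \left(- \frac{1}{2}\right) 60 = -30$)
$L{\left(h \right)} = 9$ ($L{\left(h \right)} = \left(-3\right)^{2} = 9$)
$L{\left(6 \right)} Y + j{\left(-1,6 \right)} a 1 = 9 \left(-30\right) + \left(- \frac{1}{2}\right) 6 \left(- \frac{9}{2}\right) 1 = -270 + \left(-3\right) \left(- \frac{9}{2}\right) 1 = -270 + \frac{27}{2} \cdot 1 = -270 + \frac{27}{2} = - \frac{513}{2}$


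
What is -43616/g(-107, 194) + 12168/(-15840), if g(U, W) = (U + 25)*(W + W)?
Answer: 527327/874940 ≈ 0.60270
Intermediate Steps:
g(U, W) = 2*W*(25 + U) (g(U, W) = (25 + U)*(2*W) = 2*W*(25 + U))
-43616/g(-107, 194) + 12168/(-15840) = -43616*1/(388*(25 - 107)) + 12168/(-15840) = -43616/(2*194*(-82)) + 12168*(-1/15840) = -43616/(-31816) - 169/220 = -43616*(-1/31816) - 169/220 = 5452/3977 - 169/220 = 527327/874940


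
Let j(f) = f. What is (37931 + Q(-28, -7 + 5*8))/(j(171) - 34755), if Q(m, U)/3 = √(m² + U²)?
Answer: -37931/34584 - √1873/11528 ≈ -1.1005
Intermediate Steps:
Q(m, U) = 3*√(U² + m²) (Q(m, U) = 3*√(m² + U²) = 3*√(U² + m²))
(37931 + Q(-28, -7 + 5*8))/(j(171) - 34755) = (37931 + 3*√((-7 + 5*8)² + (-28)²))/(171 - 34755) = (37931 + 3*√((-7 + 40)² + 784))/(-34584) = (37931 + 3*√(33² + 784))*(-1/34584) = (37931 + 3*√(1089 + 784))*(-1/34584) = (37931 + 3*√1873)*(-1/34584) = -37931/34584 - √1873/11528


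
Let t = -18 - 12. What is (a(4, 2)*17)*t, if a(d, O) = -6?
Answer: 3060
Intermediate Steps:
t = -30
(a(4, 2)*17)*t = -6*17*(-30) = -102*(-30) = 3060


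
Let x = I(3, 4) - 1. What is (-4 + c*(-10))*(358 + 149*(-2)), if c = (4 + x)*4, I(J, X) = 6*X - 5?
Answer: -53040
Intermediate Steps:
I(J, X) = -5 + 6*X
x = 18 (x = (-5 + 6*4) - 1 = (-5 + 24) - 1 = 19 - 1 = 18)
c = 88 (c = (4 + 18)*4 = 22*4 = 88)
(-4 + c*(-10))*(358 + 149*(-2)) = (-4 + 88*(-10))*(358 + 149*(-2)) = (-4 - 880)*(358 - 298) = -884*60 = -53040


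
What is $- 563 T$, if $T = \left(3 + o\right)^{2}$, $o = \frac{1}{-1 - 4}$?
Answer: $- \frac{110348}{25} \approx -4413.9$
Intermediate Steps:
$o = - \frac{1}{5}$ ($o = \frac{1}{-5} = - \frac{1}{5} \approx -0.2$)
$T = \frac{196}{25}$ ($T = \left(3 - \frac{1}{5}\right)^{2} = \left(\frac{14}{5}\right)^{2} = \frac{196}{25} \approx 7.84$)
$- 563 T = \left(-563\right) \frac{196}{25} = - \frac{110348}{25}$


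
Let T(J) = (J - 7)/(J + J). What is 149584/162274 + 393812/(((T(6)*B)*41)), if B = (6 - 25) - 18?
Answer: 383546150392/123084829 ≈ 3116.1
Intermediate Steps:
T(J) = (-7 + J)/(2*J) (T(J) = (-7 + J)/((2*J)) = (-7 + J)*(1/(2*J)) = (-7 + J)/(2*J))
B = -37 (B = -19 - 18 = -37)
149584/162274 + 393812/(((T(6)*B)*41)) = 149584/162274 + 393812/(((((½)*(-7 + 6)/6)*(-37))*41)) = 149584*(1/162274) + 393812/(((((½)*(⅙)*(-1))*(-37))*41)) = 74792/81137 + 393812/((-1/12*(-37)*41)) = 74792/81137 + 393812/(((37/12)*41)) = 74792/81137 + 393812/(1517/12) = 74792/81137 + 393812*(12/1517) = 74792/81137 + 4725744/1517 = 383546150392/123084829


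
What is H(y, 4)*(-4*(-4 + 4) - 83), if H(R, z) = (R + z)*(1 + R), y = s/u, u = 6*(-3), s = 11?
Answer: -35441/324 ≈ -109.39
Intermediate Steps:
u = -18
y = -11/18 (y = 11/(-18) = 11*(-1/18) = -11/18 ≈ -0.61111)
H(R, z) = (1 + R)*(R + z)
H(y, 4)*(-4*(-4 + 4) - 83) = (-11/18 + 4 + (-11/18)**2 - 11/18*4)*(-4*(-4 + 4) - 83) = (-11/18 + 4 + 121/324 - 22/9)*(-4*0 - 83) = 427*(0 - 83)/324 = (427/324)*(-83) = -35441/324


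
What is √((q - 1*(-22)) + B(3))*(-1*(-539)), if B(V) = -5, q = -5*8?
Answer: 539*I*√23 ≈ 2585.0*I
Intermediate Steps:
q = -40
√((q - 1*(-22)) + B(3))*(-1*(-539)) = √((-40 - 1*(-22)) - 5)*(-1*(-539)) = √((-40 + 22) - 5)*539 = √(-18 - 5)*539 = √(-23)*539 = (I*√23)*539 = 539*I*√23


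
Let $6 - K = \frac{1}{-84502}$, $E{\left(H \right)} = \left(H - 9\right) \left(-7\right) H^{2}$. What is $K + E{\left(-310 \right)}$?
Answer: $\frac{18133394539613}{84502} \approx 2.1459 \cdot 10^{8}$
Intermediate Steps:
$E{\left(H \right)} = H^{2} \left(63 - 7 H\right)$ ($E{\left(H \right)} = \left(-9 + H\right) \left(-7\right) H^{2} = \left(63 - 7 H\right) H^{2} = H^{2} \left(63 - 7 H\right)$)
$K = \frac{507013}{84502}$ ($K = 6 - \frac{1}{-84502} = 6 - - \frac{1}{84502} = 6 + \frac{1}{84502} = \frac{507013}{84502} \approx 6.0$)
$K + E{\left(-310 \right)} = \frac{507013}{84502} + 7 \left(-310\right)^{2} \left(9 - -310\right) = \frac{507013}{84502} + 7 \cdot 96100 \left(9 + 310\right) = \frac{507013}{84502} + 7 \cdot 96100 \cdot 319 = \frac{507013}{84502} + 214591300 = \frac{18133394539613}{84502}$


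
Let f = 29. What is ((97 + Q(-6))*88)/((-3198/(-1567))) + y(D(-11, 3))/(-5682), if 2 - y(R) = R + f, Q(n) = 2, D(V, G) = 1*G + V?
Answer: 12928173815/3028506 ≈ 4268.8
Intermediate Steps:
D(V, G) = G + V
y(R) = -27 - R (y(R) = 2 - (R + 29) = 2 - (29 + R) = 2 + (-29 - R) = -27 - R)
((97 + Q(-6))*88)/((-3198/(-1567))) + y(D(-11, 3))/(-5682) = ((97 + 2)*88)/((-3198/(-1567))) + (-27 - (3 - 11))/(-5682) = (99*88)/((-3198*(-1/1567))) + (-27 - 1*(-8))*(-1/5682) = 8712/(3198/1567) + (-27 + 8)*(-1/5682) = 8712*(1567/3198) - 19*(-1/5682) = 2275284/533 + 19/5682 = 12928173815/3028506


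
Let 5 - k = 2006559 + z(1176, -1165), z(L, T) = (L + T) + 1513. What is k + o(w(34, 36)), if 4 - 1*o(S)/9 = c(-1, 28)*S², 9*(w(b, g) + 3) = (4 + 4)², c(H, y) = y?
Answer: -18110710/9 ≈ -2.0123e+6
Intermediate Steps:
z(L, T) = 1513 + L + T
w(b, g) = 37/9 (w(b, g) = -3 + (4 + 4)²/9 = -3 + (⅑)*8² = -3 + (⅑)*64 = -3 + 64/9 = 37/9)
o(S) = 36 - 252*S²
k = -2008078 (k = 5 - (2006559 + (1513 + 1176 - 1165)) = 5 - (2006559 + 1524) = 5 - 1*2008083 = 5 - 2008083 = -2008078)
k + o(w(34, 36)) = -2008078 + (36 - 252*(37/9)²) = -2008078 + (36 - 252*1369/81) = -2008078 + (36 - 38332/9) = -2008078 - 38008/9 = -18110710/9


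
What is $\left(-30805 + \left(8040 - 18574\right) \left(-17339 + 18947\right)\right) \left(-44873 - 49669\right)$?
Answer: $1604328294534$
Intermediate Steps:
$\left(-30805 + \left(8040 - 18574\right) \left(-17339 + 18947\right)\right) \left(-44873 - 49669\right) = \left(-30805 - 16938672\right) \left(-94542\right) = \left(-16969477\right) \left(-94542\right) = 1604328294534$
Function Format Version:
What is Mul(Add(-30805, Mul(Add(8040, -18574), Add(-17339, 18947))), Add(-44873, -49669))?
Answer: 1604328294534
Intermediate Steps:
Mul(Add(-30805, Mul(Add(8040, -18574), Add(-17339, 18947))), Add(-44873, -49669)) = Mul(Add(-30805, Mul(-10534, 1608)), -94542) = Mul(Add(-30805, -16938672), -94542) = Mul(-16969477, -94542) = 1604328294534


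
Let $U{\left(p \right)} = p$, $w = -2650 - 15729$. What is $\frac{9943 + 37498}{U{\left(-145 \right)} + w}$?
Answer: $- \frac{47441}{18524} \approx -2.5611$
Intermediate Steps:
$w = -18379$ ($w = -2650 - 15729 = -18379$)
$\frac{9943 + 37498}{U{\left(-145 \right)} + w} = \frac{9943 + 37498}{-145 - 18379} = \frac{47441}{-18524} = 47441 \left(- \frac{1}{18524}\right) = - \frac{47441}{18524}$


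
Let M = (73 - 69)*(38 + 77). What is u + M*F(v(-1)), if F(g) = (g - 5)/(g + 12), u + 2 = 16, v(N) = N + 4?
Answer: -142/3 ≈ -47.333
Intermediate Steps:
v(N) = 4 + N
u = 14 (u = -2 + 16 = 14)
F(g) = (-5 + g)/(12 + g)
M = 460 (M = 4*115 = 460)
u + M*F(v(-1)) = 14 + 460*((-5 + (4 - 1))/(12 + (4 - 1))) = 14 + 460*((-5 + 3)/(12 + 3)) = 14 + 460*(-2/15) = 14 - 184/3 = -142/3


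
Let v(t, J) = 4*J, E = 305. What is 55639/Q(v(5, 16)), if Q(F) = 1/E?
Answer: 16969895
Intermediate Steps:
Q(F) = 1/305
55639/Q(v(5, 16)) = 55639/(1/305) = 55639*305 = 16969895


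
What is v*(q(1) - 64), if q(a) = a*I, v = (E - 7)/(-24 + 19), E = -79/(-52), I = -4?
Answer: -969/13 ≈ -74.538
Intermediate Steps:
E = 79/52 (E = -79*(-1/52) = 79/52 ≈ 1.5192)
v = 57/52 (v = (79/52 - 7)/(-24 + 19) = -285/52/(-5) = -285/52*(-⅕) = 57/52 ≈ 1.0962)
q(a) = -4*a (q(a) = a*(-4) = -4*a)
v*(q(1) - 64) = 57*(-4*1 - 64)/52 = 57*(-4 - 64)/52 = (57/52)*(-68) = -969/13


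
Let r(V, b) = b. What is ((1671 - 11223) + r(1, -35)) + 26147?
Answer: 16560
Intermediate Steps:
((1671 - 11223) + r(1, -35)) + 26147 = ((1671 - 11223) - 35) + 26147 = (-9552 - 35) + 26147 = -9587 + 26147 = 16560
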